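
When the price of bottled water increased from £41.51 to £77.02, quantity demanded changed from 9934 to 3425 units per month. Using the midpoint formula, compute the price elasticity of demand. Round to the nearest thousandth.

%Δq = (3425 − 9934)/[(9934 + 3425)/2] = -6509/6679.5 ≈ -0.9745.
%ΔP = (77.02 − 41.51)/[(41.51 + 77.02)/2] = 35.51/59.265 ≈ 0.5992.
Arc elasticity E = %Δq/%ΔP ≈ -0.9745/0.5992 ≈ -1.626.
|E| > 1: demand is elastic over this range.

-1.626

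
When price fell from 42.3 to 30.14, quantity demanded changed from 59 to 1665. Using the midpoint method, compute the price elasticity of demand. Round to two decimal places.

-5.55

%Δq = (1665 − 59)/[(59 + 1665)/2] = 1606/862 ≈ 1.8631.
%ΔP = (30.14 − 42.3)/[(42.3 + 30.14)/2] = -12.16/36.22 ≈ -0.3357.
Arc elasticity E = %Δq/%ΔP ≈ 1.8631/-0.3357 ≈ -5.55.
|E| > 1: demand is elastic over this range.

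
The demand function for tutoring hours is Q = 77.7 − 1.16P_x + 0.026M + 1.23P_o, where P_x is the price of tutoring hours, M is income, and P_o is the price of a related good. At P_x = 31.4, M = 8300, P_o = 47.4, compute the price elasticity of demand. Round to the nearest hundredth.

-0.12

At the given point, Q = 77.7 − 1.16(31.4) + 0.026(8300) + 1.23(47.4) = 77.7 − 36.424 + 215.8 + 58.302 = 315.378.
∂Q/∂P_x = −1.16, so E_p = (−1.16)·(31.4/315.378) ≈ -0.12.
|E_p| < 1: demand is inelastic.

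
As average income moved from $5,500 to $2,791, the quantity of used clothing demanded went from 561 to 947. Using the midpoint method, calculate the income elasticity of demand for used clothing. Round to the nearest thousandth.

-0.783

%ΔQ = (947 − 561)/[(561+947)/2] = 386/754 ≈ 0.5119.
%ΔI = (2,791 − 5,500)/[(5,500+2,791)/2] = -2709/4145.5 ≈ -0.6535.
E_I = %ΔQ/%ΔI ≈ -0.783.
E_I < 0: inferior good.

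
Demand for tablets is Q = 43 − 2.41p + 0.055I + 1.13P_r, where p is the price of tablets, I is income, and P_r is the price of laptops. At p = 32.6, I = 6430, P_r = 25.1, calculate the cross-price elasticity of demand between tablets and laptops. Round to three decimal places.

Q = 43 − 2.41(32.6) + 0.055(6430) + 1.13(25.1) = 43 − 78.566 + 353.65 + 28.363 = 346.447.
∂Q/∂P_r = +1.13, so E_xy = 1.13·(25.1/346.447) ≈ 0.082.
E_xy > 0: the goods are substitutes.

0.082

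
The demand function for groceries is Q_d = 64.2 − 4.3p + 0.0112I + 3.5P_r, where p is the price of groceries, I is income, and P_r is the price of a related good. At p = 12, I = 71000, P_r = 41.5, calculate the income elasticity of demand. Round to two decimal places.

Substituting, Q_d = 64.2 − 4.3(12) + 0.0112(71000) + 3.5(41.5) = 64.2 − 51.6 + 795.2 + 145.25 = 953.05.
∂Q_d/∂I = +0.0112, so E_I = 0.0112·(71000/953.05) ≈ 0.83.
E_I ∈ (0,1): normal good (necessity).

0.83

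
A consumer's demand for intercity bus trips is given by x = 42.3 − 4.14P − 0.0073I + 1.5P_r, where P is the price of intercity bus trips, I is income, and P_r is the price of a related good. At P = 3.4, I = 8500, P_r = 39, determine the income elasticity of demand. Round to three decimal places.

-2.515

Substituting, x = 42.3 − 4.14(3.4) − 0.0073(8500) + 1.5(39) = 42.3 − 14.076 − 62.05 + 58.5 = 24.674.
∂x/∂I = −0.0073, so E_I = -0.0073·(8500/24.674) ≈ -2.515.
E_I < 0: inferior good.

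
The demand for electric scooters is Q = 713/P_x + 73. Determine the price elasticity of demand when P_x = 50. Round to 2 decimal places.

At P_x = 50, Q = 87.26.
dQ/dP_x = −713/P_x² = −0.2852.
Point elasticity E = (dQ/dP_x)·(P_x/Q) = -0.2852 × 50/87.26 ≈ -0.16.
|E| < 1, so demand is inelastic at this price.

-0.16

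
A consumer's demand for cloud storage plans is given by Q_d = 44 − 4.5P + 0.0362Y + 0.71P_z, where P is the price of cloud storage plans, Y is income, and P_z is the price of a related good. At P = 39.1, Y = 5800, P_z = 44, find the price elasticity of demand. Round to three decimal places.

-1.611

First evaluate Q_d: 44 − 4.5(39.1) + 0.0362(5800) + 0.71(44) = 44 − 175.95 + 209.96 + 31.24 = 109.25.
∂Q_d/∂P = −4.5, so E_p = (−4.5)·(39.1/109.25) ≈ -1.611.
|E_p| > 1: demand is elastic.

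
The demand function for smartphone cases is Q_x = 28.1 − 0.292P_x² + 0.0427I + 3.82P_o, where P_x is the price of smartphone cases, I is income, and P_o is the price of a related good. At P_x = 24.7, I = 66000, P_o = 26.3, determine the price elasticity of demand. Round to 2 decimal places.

-0.13

Q_x = 28.1 − 0.292(24.7)² + 0.0427(66000) + 3.82(26.3) = 28.1 − 178.1463 + 2818.2 + 100.466 = 2768.6197.
∂Q_x/∂P_x = −2·0.292·P_x = -14.4248, so E_p = -14.4248·(24.7/2768.6197) ≈ -0.13.
|E_p| < 1: demand is inelastic.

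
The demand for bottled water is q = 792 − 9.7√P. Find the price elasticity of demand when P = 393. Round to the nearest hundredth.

At P = 393, q = 599.705.
dq/dP = −9.7/(2√P) = −9.7/(2·19.8242).
Point elasticity E = (dq/dP)·(P/q) = -0.2447 × 393/599.705 ≈ -0.16.
|E| < 1, so demand is inelastic at this price.

-0.16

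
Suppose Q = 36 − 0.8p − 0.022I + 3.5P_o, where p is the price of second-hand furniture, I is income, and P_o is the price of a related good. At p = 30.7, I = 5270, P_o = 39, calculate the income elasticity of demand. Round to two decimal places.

Q = 36 − 0.8(30.7) − 0.022(5270) + 3.5(39) = 36 − 24.56 − 115.94 + 136.5 = 32.
∂Q/∂I = −0.022, so E_I = -0.022·(5270/32) ≈ -3.62.
E_I < 0: inferior good.

-3.62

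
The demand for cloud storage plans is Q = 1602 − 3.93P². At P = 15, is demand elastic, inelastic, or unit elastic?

At P = 15, Q = 717.75.
dQ/dP = −2·3.93·P = −117.9.
Point elasticity E = (dQ/dP)·(P/Q) = -117.9 × 15/717.75 ≈ -2.464.
|E| ≈ 2.464 > 1, so demand is elastic.

elastic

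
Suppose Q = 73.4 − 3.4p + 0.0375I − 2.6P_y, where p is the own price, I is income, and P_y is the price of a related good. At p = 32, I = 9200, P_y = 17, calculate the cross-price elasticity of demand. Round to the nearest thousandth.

-0.167

Evaluating quantity at (p, I, P_y) gives Q = 73.4 − 3.4(32) + 0.0375(9200) − 2.6(17) = 73.4 − 108.8 + 345 − 44.2 = 265.4.
∂Q/∂P_y = −2.6, so E_xy = -2.6·(17/265.4) ≈ -0.167.
E_xy < 0: the goods are complements.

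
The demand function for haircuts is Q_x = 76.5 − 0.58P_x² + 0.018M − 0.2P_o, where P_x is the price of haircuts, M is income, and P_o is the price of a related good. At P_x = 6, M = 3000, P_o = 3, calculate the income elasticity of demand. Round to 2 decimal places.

First evaluate Q_x: 76.5 − 0.58(6)² + 0.018(3000) − 0.2(3) = 76.5 − 20.88 + 54 − 0.6 = 109.02.
∂Q_x/∂M = +0.018, so E_I = 0.018·(3000/109.02) ≈ 0.50.
E_I ∈ (0,1): normal good (necessity).

0.50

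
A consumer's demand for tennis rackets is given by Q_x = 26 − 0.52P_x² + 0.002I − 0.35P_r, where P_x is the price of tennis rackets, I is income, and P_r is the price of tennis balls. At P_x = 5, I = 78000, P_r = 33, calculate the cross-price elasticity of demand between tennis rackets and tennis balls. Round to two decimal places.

Q_x = 26 − 0.52(5)² + 0.002(78000) − 0.35(33) = 26 − 13 + 156 − 11.55 = 157.45.
∂Q_x/∂P_r = −0.35, so E_xy = -0.35·(33/157.45) ≈ -0.07.
E_xy < 0: the goods are complements.

-0.07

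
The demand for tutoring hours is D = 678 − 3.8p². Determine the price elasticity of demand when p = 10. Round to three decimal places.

-2.550

At p = 10, D = 298.
dD/dp = −2·3.8·p = −76.
Point elasticity E = (dD/dp)·(p/D) = -76 × 10/298 ≈ -2.550.
|E| > 1, so demand is elastic at this price.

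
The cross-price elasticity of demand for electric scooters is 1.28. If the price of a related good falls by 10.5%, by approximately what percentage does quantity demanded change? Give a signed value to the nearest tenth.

-13.4

%ΔQ ≈ E × %ΔP_y = (1.28) × (-10.5%) ≈ -13.4%.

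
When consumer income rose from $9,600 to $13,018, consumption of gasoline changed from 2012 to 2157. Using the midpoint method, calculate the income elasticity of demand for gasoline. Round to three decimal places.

0.230

%ΔQ = (2157 − 2012)/[(2012+2157)/2] = 145/2084.5 ≈ 0.0696.
%ΔY = (13,018 − 9,600)/[(9,600+13,018)/2] = 3418/11309 ≈ 0.3022.
E_I = %ΔQ/%ΔY ≈ 0.230.
E_I ∈ (0,1): normal good (necessity).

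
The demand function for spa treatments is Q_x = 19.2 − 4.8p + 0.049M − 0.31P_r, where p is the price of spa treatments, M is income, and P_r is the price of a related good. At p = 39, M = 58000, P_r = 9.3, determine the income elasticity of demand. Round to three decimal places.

1.064

Substituting, Q_x = 19.2 − 4.8(39) + 0.049(58000) − 0.31(9.3) = 19.2 − 187.2 + 2842 − 2.883 = 2671.117.
∂Q_x/∂M = +0.049, so E_I = 0.049·(58000/2671.117) ≈ 1.064.
E_I > 1: normal good (luxury).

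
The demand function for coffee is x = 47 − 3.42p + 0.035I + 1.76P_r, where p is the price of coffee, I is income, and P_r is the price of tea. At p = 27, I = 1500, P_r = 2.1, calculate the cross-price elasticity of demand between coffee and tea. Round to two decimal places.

First evaluate x: 47 − 3.42(27) + 0.035(1500) + 1.76(2.1) = 47 − 92.34 + 52.5 + 3.696 = 10.856.
∂x/∂P_r = +1.76, so E_xy = 1.76·(2.1/10.856) ≈ 0.34.
E_xy > 0: the goods are substitutes.

0.34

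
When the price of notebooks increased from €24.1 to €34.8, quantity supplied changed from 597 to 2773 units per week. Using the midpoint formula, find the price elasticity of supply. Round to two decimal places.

%Δq = (2773 − 597)/[(597 + 2773)/2] = 2176/1685 ≈ 1.2914.
%Δp = (34.8 − 24.1)/[(24.1 + 34.8)/2] = 10.7/29.45 ≈ 0.3633.
Arc elasticity E = %Δq/%Δp ≈ 1.2914/0.3633 ≈ 3.55.
|E| > 1: supply is elastic over this range.

3.55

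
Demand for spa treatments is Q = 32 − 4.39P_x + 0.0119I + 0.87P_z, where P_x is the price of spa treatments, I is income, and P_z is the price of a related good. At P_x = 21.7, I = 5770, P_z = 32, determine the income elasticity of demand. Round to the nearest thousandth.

Q = 32 − 4.39(21.7) + 0.0119(5770) + 0.87(32) = 32 − 95.263 + 68.663 + 27.84 = 33.24.
∂Q/∂I = +0.0119, so E_I = 0.0119·(5770/33.24) ≈ 2.066.
E_I > 1: normal good (luxury).

2.066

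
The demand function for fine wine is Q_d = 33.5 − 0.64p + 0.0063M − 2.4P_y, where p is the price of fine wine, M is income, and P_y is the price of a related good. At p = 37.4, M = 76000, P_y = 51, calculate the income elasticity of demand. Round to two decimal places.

1.31

Substituting, Q_d = 33.5 − 0.64(37.4) + 0.0063(76000) − 2.4(51) = 33.5 − 23.936 + 478.8 − 122.4 = 365.964.
∂Q_d/∂M = +0.0063, so E_I = 0.0063·(76000/365.964) ≈ 1.31.
E_I > 1: normal good (luxury).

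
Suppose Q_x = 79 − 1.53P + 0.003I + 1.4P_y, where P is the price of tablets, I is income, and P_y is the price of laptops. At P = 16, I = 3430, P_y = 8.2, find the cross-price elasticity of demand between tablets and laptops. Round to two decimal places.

First evaluate Q_x: 79 − 1.53(16) + 0.003(3430) + 1.4(8.2) = 79 − 24.48 + 10.29 + 11.48 = 76.29.
∂Q_x/∂P_y = +1.4, so E_xy = 1.4·(8.2/76.29) ≈ 0.15.
E_xy > 0: the goods are substitutes.

0.15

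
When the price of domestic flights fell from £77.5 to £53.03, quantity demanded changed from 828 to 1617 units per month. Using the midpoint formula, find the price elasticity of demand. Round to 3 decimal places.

%Δq = (1617 − 828)/[(828 + 1617)/2] = 789/1222.5 ≈ 0.6454.
%Δp = (53.03 − 77.5)/[(77.5 + 53.03)/2] = -24.47/65.265 ≈ -0.3749.
Arc elasticity E = %Δq/%Δp ≈ 0.6454/-0.3749 ≈ -1.721.
|E| > 1: demand is elastic over this range.

-1.721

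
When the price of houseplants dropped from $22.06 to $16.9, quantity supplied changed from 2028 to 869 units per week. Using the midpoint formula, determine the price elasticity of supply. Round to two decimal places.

%Δq = (869 − 2028)/[(2028 + 869)/2] = -1159/1448.5 ≈ -0.8001.
%ΔP = (16.9 − 22.06)/[(22.06 + 16.9)/2] = -5.16/19.48 ≈ -0.2649.
Arc elasticity E = %Δq/%ΔP ≈ -0.8001/-0.2649 ≈ 3.02.
|E| > 1: supply is elastic over this range.

3.02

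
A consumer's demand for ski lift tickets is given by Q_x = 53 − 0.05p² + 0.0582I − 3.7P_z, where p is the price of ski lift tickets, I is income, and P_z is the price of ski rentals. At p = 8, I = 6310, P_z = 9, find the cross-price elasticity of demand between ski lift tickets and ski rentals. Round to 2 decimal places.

Evaluating quantity at (p, I, P_z) gives Q_x = 53 − 0.05(8)² + 0.0582(6310) − 3.7(9) = 53 − 3.2 + 367.242 − 33.3 = 383.742.
∂Q_x/∂P_z = −3.7, so E_xy = -3.7·(9/383.742) ≈ -0.09.
E_xy < 0: the goods are complements.

-0.09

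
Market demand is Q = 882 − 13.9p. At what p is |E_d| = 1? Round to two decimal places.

For linear demand Q = a − bp, E = −bp/(a − bp). |E| = 1 ⇒ bp = a − bp ⇒ p = a/(2b).
p = 882/(2·13.9) ≈ 31.73.

31.73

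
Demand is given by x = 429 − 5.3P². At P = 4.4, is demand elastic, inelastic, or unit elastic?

At P = 4.4, x = 326.392.
dx/dP = −2·5.3·P = −46.64.
Point elasticity E = (dx/dP)·(P/x) = -46.64 × 4.4/326.392 ≈ -0.629.
|E| ≈ 0.629 < 1, so demand is inelastic.

inelastic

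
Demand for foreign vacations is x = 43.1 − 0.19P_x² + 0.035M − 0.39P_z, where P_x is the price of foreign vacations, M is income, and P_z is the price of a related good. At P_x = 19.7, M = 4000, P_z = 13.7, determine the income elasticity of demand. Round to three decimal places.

x = 43.1 − 0.19(19.7)² + 0.035(4000) − 0.39(13.7) = 43.1 − 73.7371 + 140 − 5.343 = 104.0199.
∂x/∂M = +0.035, so E_I = 0.035·(4000/104.0199) ≈ 1.346.
E_I > 1: normal good (luxury).

1.346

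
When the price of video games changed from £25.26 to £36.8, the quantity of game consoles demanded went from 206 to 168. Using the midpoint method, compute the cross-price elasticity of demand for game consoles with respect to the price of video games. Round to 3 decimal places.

%ΔQ_x = (168 − 206)/[(206+168)/2] = -38/187 ≈ -0.2032.
%ΔP_y = (36.8 − 25.26)/[(25.26+36.8)/2] ≈ 0.3719.
E_xy = -0.2032/0.3719 ≈ -0.546.
E_xy < 0, so game consoles and video games are complements.

-0.546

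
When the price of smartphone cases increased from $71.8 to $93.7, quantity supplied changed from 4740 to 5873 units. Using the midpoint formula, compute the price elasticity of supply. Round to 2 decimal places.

%Δq = (5873 − 4740)/[(4740 + 5873)/2] = 1133/5306.5 ≈ 0.2135.
%Δp = (93.7 − 71.8)/[(71.8 + 93.7)/2] = 21.9/82.75 ≈ 0.2647.
Arc elasticity E = %Δq/%Δp ≈ 0.2135/0.2647 ≈ 0.81.
|E| < 1: supply is inelastic over this range.

0.81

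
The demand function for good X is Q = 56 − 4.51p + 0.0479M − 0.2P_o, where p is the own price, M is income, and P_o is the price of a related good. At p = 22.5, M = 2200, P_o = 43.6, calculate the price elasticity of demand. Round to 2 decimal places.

Evaluating quantity at (p, M, P_o) gives Q = 56 − 4.51(22.5) + 0.0479(2200) − 0.2(43.6) = 56 − 101.475 + 105.38 − 8.72 = 51.185.
∂Q/∂p = −4.51, so E_p = (−4.51)·(22.5/51.185) ≈ -1.98.
|E_p| > 1: demand is elastic.

-1.98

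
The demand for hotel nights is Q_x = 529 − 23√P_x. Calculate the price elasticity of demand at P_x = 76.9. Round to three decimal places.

At P_x = 76.9, Q_x = 327.3069.
dQ_x/dP_x = −23/(2√P_x) = −23/(2·8.7693).
Point elasticity E = (dQ_x/dP_x)·(P_x/Q_x) = -1.3114 × 76.9/327.3069 ≈ -0.308.
|E| < 1, so demand is inelastic at this price.

-0.308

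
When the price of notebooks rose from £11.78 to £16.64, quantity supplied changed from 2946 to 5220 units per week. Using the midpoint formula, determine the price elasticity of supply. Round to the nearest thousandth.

1.628

%Δq = (5220 − 2946)/[(2946 + 5220)/2] = 2274/4083 ≈ 0.5569.
%ΔP = (16.64 − 11.78)/[(11.78 + 16.64)/2] = 4.86/14.21 ≈ 0.3420.
Arc elasticity E = %Δq/%ΔP ≈ 0.5569/0.3420 ≈ 1.628.
|E| > 1: supply is elastic over this range.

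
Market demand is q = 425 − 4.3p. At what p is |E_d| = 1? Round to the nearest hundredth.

49.42

For linear demand q = a − bp, E = −bp/(a − bp). |E| = 1 ⇒ bp = a − bp ⇒ p = a/(2b).
p = 425/(2·4.3) ≈ 49.42.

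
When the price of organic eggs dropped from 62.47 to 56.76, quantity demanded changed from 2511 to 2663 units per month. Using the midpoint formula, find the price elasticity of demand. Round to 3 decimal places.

%ΔQ = (2663 − 2511)/[(2511 + 2663)/2] = 152/2587 ≈ 0.0588.
%Δp = (56.76 − 62.47)/[(62.47 + 56.76)/2] = -5.71/59.615 ≈ -0.0958.
Arc elasticity E = %ΔQ/%Δp ≈ 0.0588/-0.0958 ≈ -0.613.
|E| < 1: demand is inelastic over this range.

-0.613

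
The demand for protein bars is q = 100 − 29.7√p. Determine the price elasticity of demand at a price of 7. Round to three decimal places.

At p = 7, q = 21.4212.
dq/dp = −29.7/(2√p) = −29.7/(2·2.6458).
Point elasticity E = (dq/dp)·(p/q) = -5.6128 × 7/21.4212 ≈ -1.834.
|E| > 1, so demand is elastic at this price.

-1.834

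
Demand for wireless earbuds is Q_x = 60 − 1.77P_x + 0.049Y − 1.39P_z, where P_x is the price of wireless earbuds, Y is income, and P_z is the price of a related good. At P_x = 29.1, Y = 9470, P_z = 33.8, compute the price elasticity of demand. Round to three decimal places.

Substituting, Q_x = 60 − 1.77(29.1) + 0.049(9470) − 1.39(33.8) = 60 − 51.507 + 464.03 − 46.982 = 425.541.
∂Q_x/∂P_x = −1.77, so E_p = (−1.77)·(29.1/425.541) ≈ -0.121.
|E_p| < 1: demand is inelastic.

-0.121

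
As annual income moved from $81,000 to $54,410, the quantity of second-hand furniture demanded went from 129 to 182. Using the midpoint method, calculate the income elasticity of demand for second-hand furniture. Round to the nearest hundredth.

-0.87

%ΔQ = (182 − 129)/[(129+182)/2] = 53/155.5 ≈ 0.3408.
%ΔI = (54,410 − 81,000)/[(81,000+54,410)/2] = -26590/67705 ≈ -0.3927.
E_I = %ΔQ/%ΔI ≈ -0.87.
E_I < 0: inferior good.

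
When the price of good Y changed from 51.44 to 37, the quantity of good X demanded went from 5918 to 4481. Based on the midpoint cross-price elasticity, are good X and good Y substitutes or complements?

substitutes

%ΔQ_x = (4481 − 5918)/[(5918+4481)/2] = -1437/5199.5 ≈ -0.2764.
%ΔP_y = (37 − 51.44)/[(51.44+37)/2] ≈ -0.3265.
E_xy = -0.2764/-0.3265 ≈ 0.846.
E_xy > 0, so the goods are substitutes.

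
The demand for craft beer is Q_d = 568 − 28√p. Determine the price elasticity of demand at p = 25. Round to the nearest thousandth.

At p = 25, Q_d = 428.
dQ_d/dp = −28/(2√p) = −28/(2·5).
Point elasticity E = (dQ_d/dp)·(p/Q_d) = -2.8 × 25/428 ≈ -0.164.
|E| < 1, so demand is inelastic at this price.

-0.164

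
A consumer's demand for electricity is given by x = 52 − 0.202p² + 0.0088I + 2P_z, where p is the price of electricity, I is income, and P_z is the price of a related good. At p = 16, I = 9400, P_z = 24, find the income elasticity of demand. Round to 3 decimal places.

Substituting, x = 52 − 0.202(16)² + 0.0088(9400) + 2(24) = 52 − 51.712 + 82.72 + 48 = 131.008.
∂x/∂I = +0.0088, so E_I = 0.0088·(9400/131.008) ≈ 0.631.
E_I ∈ (0,1): normal good (necessity).

0.631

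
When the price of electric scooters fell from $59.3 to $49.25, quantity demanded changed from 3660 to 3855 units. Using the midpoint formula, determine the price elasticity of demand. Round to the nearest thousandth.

-0.280

%Δq = (3855 − 3660)/[(3660 + 3855)/2] = 195/3757.5 ≈ 0.0519.
%Δp = (49.25 − 59.3)/[(59.3 + 49.25)/2] = -10.05/54.275 ≈ -0.1852.
Arc elasticity E = %Δq/%Δp ≈ 0.0519/-0.1852 ≈ -0.280.
|E| < 1: demand is inelastic over this range.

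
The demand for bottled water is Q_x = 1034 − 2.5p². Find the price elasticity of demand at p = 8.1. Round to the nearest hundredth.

At p = 8.1, Q_x = 869.975.
dQ_x/dp = −2·2.5·p = −40.5.
Point elasticity E = (dQ_x/dp)·(p/Q_x) = -40.5 × 8.1/869.975 ≈ -0.38.
|E| < 1, so demand is inelastic at this price.

-0.38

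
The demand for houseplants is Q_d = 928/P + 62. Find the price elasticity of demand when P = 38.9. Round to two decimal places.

-0.28

At P = 38.9, Q_d = 85.856.
dQ_d/dP = −928/P² = −0.6133.
Point elasticity E = (dQ_d/dP)·(P/Q_d) = -0.6133 × 38.9/85.856 ≈ -0.28.
|E| < 1, so demand is inelastic at this price.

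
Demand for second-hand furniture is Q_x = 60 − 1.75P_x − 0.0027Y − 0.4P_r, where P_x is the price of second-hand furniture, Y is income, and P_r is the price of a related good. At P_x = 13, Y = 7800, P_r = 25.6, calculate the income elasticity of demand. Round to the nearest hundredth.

-3.54

Evaluating quantity at (P_x, Y, P_r) gives Q_x = 60 − 1.75(13) − 0.0027(7800) − 0.4(25.6) = 60 − 22.75 − 21.06 − 10.24 = 5.95.
∂Q_x/∂Y = −0.0027, so E_I = -0.0027·(7800/5.95) ≈ -3.54.
E_I < 0: inferior good.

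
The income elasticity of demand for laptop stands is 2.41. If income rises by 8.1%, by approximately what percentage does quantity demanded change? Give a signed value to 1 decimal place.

19.5

%ΔQ ≈ E × %ΔI = (2.41) × (8.1%) ≈ 19.5%.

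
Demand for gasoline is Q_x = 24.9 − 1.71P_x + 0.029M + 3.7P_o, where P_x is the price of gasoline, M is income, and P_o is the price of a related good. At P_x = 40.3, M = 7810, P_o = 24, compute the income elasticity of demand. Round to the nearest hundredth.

Evaluating quantity at (P_x, M, P_o) gives Q_x = 24.9 − 1.71(40.3) + 0.029(7810) + 3.7(24) = 24.9 − 68.913 + 226.49 + 88.8 = 271.277.
∂Q_x/∂M = +0.029, so E_I = 0.029·(7810/271.277) ≈ 0.83.
E_I ∈ (0,1): normal good (necessity).

0.83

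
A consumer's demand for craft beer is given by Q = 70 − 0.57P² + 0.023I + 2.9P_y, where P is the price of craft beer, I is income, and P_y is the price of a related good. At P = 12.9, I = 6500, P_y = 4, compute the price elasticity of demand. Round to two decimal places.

-1.39

Substituting, Q = 70 − 0.57(12.9)² + 0.023(6500) + 2.9(4) = 70 − 94.8537 + 149.5 + 11.6 = 136.2463.
∂Q/∂P = −2·0.57·P = -14.706, so E_p = -14.706·(12.9/136.2463) ≈ -1.39.
|E_p| > 1: demand is elastic.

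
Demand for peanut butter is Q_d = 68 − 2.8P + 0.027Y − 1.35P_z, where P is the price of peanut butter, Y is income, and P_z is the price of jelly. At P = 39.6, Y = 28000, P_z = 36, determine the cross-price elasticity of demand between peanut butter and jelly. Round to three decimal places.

Q_d = 68 − 2.8(39.6) + 0.027(28000) − 1.35(36) = 68 − 110.88 + 756 − 48.6 = 664.52.
∂Q_d/∂P_z = −1.35, so E_xy = -1.35·(36/664.52) ≈ -0.073.
E_xy < 0: the goods are complements.

-0.073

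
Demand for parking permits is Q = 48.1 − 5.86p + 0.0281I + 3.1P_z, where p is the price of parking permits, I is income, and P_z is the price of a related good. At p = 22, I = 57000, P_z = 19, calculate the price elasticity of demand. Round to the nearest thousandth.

-0.082

First evaluate Q: 48.1 − 5.86(22) + 0.0281(57000) + 3.1(19) = 48.1 − 128.92 + 1601.7 + 58.9 = 1579.78.
∂Q/∂p = −5.86, so E_p = (−5.86)·(22/1579.78) ≈ -0.082.
|E_p| < 1: demand is inelastic.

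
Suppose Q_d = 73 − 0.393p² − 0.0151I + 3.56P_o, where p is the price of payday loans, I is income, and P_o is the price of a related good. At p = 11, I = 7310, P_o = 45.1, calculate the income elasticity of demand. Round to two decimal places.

-1.46

Q_d = 73 − 0.393(11)² − 0.0151(7310) + 3.56(45.1) = 73 − 47.553 − 110.381 + 160.556 = 75.622.
∂Q_d/∂I = −0.0151, so E_I = -0.0151·(7310/75.622) ≈ -1.46.
E_I < 0: inferior good.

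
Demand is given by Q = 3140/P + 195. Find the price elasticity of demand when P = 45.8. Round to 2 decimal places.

At P = 45.8, Q = 263.559.
dQ/dP = −3140/P² = −1.4969.
Point elasticity E = (dQ/dP)·(P/Q) = -1.4969 × 45.8/263.559 ≈ -0.26.
|E| < 1, so demand is inelastic at this price.

-0.26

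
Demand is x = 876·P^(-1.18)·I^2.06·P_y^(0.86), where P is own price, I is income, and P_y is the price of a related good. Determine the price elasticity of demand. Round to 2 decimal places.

-1.18

For a Cobb–Douglas (constant-elasticity) form x = A·P^α·…, the elasticity with respect to P equals the exponent α at every point.
Here the exponent on P is -1.18, so the price elasticity of demand is -1.18.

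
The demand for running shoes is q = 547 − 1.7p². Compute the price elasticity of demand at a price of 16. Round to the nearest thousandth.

At p = 16, q = 111.8.
dq/dp = −2·1.7·p = −54.4.
Point elasticity E = (dq/dp)·(p/q) = -54.4 × 16/111.8 ≈ -7.785.
|E| > 1, so demand is elastic at this price.

-7.785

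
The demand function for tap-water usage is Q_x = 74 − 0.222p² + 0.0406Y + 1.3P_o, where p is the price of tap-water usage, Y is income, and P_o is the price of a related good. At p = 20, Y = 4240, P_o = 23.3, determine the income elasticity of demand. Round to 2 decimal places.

At the given point, Q_x = 74 − 0.222(20)² + 0.0406(4240) + 1.3(23.3) = 74 − 88.8 + 172.144 + 30.29 = 187.634.
∂Q_x/∂Y = +0.0406, so E_I = 0.0406·(4240/187.634) ≈ 0.92.
E_I ∈ (0,1): normal good (necessity).

0.92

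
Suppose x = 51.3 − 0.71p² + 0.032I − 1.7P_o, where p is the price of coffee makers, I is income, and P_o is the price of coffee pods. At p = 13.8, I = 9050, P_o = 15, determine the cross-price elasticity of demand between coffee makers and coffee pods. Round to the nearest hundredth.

-0.14

Substituting, x = 51.3 − 0.71(13.8)² + 0.032(9050) − 1.7(15) = 51.3 − 135.2124 + 289.6 − 25.5 = 180.1876.
∂x/∂P_o = −1.7, so E_xy = -1.7·(15/180.1876) ≈ -0.14.
E_xy < 0: the goods are complements.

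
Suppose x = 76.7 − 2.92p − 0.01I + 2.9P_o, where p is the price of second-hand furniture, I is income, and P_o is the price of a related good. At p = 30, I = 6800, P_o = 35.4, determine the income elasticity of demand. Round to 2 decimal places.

-2.86

Substituting, x = 76.7 − 2.92(30) − 0.01(6800) + 2.9(35.4) = 76.7 − 87.6 − 68 + 102.66 = 23.76.
∂x/∂I = −0.01, so E_I = -0.01·(6800/23.76) ≈ -2.86.
E_I < 0: inferior good.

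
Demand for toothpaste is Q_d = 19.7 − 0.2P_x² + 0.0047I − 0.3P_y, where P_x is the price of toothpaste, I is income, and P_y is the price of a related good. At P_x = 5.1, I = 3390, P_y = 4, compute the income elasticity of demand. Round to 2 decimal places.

Substituting, Q_d = 19.7 − 0.2(5.1)² + 0.0047(3390) − 0.3(4) = 19.7 − 5.202 + 15.933 − 1.2 = 29.231.
∂Q_d/∂I = +0.0047, so E_I = 0.0047·(3390/29.231) ≈ 0.55.
E_I ∈ (0,1): normal good (necessity).

0.55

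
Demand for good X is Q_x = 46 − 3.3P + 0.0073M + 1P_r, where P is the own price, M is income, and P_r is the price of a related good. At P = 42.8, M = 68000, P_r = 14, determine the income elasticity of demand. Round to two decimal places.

Q_x = 46 − 3.3(42.8) + 0.0073(68000) + 1(14) = 46 − 141.24 + 496.4 + 14 = 415.16.
∂Q_x/∂M = +0.0073, so E_I = 0.0073·(68000/415.16) ≈ 1.20.
E_I > 1: normal good (luxury).

1.20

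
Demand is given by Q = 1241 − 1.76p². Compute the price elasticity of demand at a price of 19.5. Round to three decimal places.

-2.341

At p = 19.5, Q = 571.76.
dQ/dp = −2·1.76·p = −68.64.
Point elasticity E = (dQ/dp)·(p/Q) = -68.64 × 19.5/571.76 ≈ -2.341.
|E| > 1, so demand is elastic at this price.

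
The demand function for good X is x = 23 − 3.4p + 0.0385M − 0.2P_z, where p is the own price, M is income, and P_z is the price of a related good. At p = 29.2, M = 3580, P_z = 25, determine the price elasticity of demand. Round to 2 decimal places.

-1.76

First evaluate x: 23 − 3.4(29.2) + 0.0385(3580) − 0.2(25) = 23 − 99.28 + 137.83 − 5 = 56.55.
∂x/∂p = −3.4, so E_p = (−3.4)·(29.2/56.55) ≈ -1.76.
|E_p| > 1: demand is elastic.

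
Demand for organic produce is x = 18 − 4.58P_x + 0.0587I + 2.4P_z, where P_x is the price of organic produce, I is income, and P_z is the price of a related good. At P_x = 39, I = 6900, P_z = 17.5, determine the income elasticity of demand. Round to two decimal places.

1.41

First evaluate x: 18 − 4.58(39) + 0.0587(6900) + 2.4(17.5) = 18 − 178.62 + 405.03 + 42 = 286.41.
∂x/∂I = +0.0587, so E_I = 0.0587·(6900/286.41) ≈ 1.41.
E_I > 1: normal good (luxury).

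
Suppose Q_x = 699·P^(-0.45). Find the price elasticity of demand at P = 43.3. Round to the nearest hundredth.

For a Cobb–Douglas (constant-elasticity) form Q_x = A·P^α·…, the elasticity with respect to P equals the exponent α at every point.
Here the exponent on P is -0.45, so the price elasticity of demand is -0.45.

-0.45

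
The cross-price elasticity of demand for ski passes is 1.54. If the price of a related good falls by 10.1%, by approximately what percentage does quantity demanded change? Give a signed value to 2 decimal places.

%ΔQ ≈ E × %ΔP_y = (1.54) × (-10.1%) ≈ -15.55%.

-15.55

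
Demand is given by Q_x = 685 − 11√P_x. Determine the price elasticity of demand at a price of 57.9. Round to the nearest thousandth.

-0.070

At P_x = 57.9, Q_x = 601.2987.
dQ_x/dP_x = −11/(2√P_x) = −11/(2·7.6092).
Point elasticity E = (dQ_x/dP_x)·(P_x/Q_x) = -0.7228 × 57.9/601.2987 ≈ -0.070.
|E| < 1, so demand is inelastic at this price.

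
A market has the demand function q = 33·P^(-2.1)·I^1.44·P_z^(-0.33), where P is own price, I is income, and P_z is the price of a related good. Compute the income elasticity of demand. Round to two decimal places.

For a Cobb–Douglas (constant-elasticity) form q = A·I^α·…, the elasticity with respect to I equals the exponent α at every point.
Here the exponent on I is 1.44, so the income elasticity of demand is 1.44.

1.44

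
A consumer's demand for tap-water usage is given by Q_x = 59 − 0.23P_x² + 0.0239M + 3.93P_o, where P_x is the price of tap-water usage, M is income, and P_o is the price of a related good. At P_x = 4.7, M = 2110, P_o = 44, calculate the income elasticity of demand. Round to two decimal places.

0.18

First evaluate Q_x: 59 − 0.23(4.7)² + 0.0239(2110) + 3.93(44) = 59 − 5.0807 + 50.429 + 172.92 = 277.2683.
∂Q_x/∂M = +0.0239, so E_I = 0.0239·(2110/277.2683) ≈ 0.18.
E_I ∈ (0,1): normal good (necessity).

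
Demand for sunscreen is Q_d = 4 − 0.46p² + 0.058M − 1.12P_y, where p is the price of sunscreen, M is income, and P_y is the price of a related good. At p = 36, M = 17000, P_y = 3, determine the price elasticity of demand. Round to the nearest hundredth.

Q_d = 4 − 0.46(36)² + 0.058(17000) − 1.12(3) = 4 − 596.16 + 986 − 3.36 = 390.48.
∂Q_d/∂p = −2·0.46·p = -33.12, so E_p = -33.12·(36/390.48) ≈ -3.05.
|E_p| > 1: demand is elastic.

-3.05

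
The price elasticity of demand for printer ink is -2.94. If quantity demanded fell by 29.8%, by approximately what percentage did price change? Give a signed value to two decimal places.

10.14

%ΔQ ≈ E × %ΔP ⇒ %ΔP = %ΔQ / E = (-29.8%)/(-2.94) ≈ 10.14%.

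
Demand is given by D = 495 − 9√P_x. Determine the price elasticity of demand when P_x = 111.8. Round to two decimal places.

-0.12

At P_x = 111.8, D = 399.838.
dD/dP_x = −9/(2√P_x) = −9/(2·10.5736).
Point elasticity E = (dD/dP_x)·(P_x/D) = -0.4256 × 111.8/399.838 ≈ -0.12.
|E| < 1, so demand is inelastic at this price.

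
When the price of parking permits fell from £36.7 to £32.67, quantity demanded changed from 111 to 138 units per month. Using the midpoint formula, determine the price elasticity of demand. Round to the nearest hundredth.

%Δq = (138 − 111)/[(111 + 138)/2] = 27/124.5 ≈ 0.2169.
%Δp = (32.67 − 36.7)/[(36.7 + 32.67)/2] = -4.03/34.685 ≈ -0.1162.
Arc elasticity E = %Δq/%Δp ≈ 0.2169/-0.1162 ≈ -1.87.
|E| > 1: demand is elastic over this range.

-1.87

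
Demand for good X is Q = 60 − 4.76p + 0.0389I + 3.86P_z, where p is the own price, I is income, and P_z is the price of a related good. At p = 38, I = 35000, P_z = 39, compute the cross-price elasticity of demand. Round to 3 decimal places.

0.108

Substituting, Q = 60 − 4.76(38) + 0.0389(35000) + 3.86(39) = 60 − 180.88 + 1361.5 + 150.54 = 1391.16.
∂Q/∂P_z = +3.86, so E_xy = 3.86·(39/1391.16) ≈ 0.108.
E_xy > 0: the goods are substitutes.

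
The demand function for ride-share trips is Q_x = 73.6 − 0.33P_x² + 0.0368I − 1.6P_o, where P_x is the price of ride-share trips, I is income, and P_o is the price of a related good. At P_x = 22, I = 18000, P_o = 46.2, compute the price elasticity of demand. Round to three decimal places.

Q_x = 73.6 − 0.33(22)² + 0.0368(18000) − 1.6(46.2) = 73.6 − 159.72 + 662.4 − 73.92 = 502.36.
∂Q_x/∂P_x = −2·0.33·P_x = -14.52, so E_p = -14.52·(22/502.36) ≈ -0.636.
|E_p| < 1: demand is inelastic.

-0.636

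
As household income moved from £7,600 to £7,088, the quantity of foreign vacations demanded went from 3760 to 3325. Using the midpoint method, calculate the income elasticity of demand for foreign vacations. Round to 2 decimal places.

1.76

%ΔQ = (3325 − 3760)/[(3760+3325)/2] = -435/3542.5 ≈ -0.1228.
%ΔI = (7,088 − 7,600)/[(7,600+7,088)/2] = -512/7344 ≈ -0.0697.
E_I = %ΔQ/%ΔI ≈ 1.76.
E_I > 1: normal good (luxury).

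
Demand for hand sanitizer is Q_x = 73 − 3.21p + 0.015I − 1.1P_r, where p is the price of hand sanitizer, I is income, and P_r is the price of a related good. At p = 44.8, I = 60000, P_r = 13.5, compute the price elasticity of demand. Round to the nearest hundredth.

Evaluating quantity at (p, I, P_r) gives Q_x = 73 − 3.21(44.8) + 0.015(60000) − 1.1(13.5) = 73 − 143.808 + 900 − 14.85 = 814.342.
∂Q_x/∂p = −3.21, so E_p = (−3.21)·(44.8/814.342) ≈ -0.18.
|E_p| < 1: demand is inelastic.

-0.18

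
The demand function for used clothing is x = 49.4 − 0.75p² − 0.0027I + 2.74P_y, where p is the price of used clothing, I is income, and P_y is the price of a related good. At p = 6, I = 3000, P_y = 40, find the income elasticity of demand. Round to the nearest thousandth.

Substituting, x = 49.4 − 0.75(6)² − 0.0027(3000) + 2.74(40) = 49.4 − 27 − 8.1 + 109.6 = 123.9.
∂x/∂I = −0.0027, so E_I = -0.0027·(3000/123.9) ≈ -0.065.
E_I < 0: inferior good.

-0.065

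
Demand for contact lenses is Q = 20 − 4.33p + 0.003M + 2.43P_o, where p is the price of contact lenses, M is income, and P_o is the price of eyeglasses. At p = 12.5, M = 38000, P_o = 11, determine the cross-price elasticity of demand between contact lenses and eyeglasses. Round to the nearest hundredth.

Substituting, Q = 20 − 4.33(12.5) + 0.003(38000) + 2.43(11) = 20 − 54.125 + 114 + 26.73 = 106.605.
∂Q/∂P_o = +2.43, so E_xy = 2.43·(11/106.605) ≈ 0.25.
E_xy > 0: the goods are substitutes.

0.25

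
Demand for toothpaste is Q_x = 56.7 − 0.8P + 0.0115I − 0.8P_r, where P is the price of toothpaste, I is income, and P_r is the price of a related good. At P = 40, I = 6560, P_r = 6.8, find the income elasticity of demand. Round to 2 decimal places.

0.80

Q_x = 56.7 − 0.8(40) + 0.0115(6560) − 0.8(6.8) = 56.7 − 32 + 75.44 − 5.44 = 94.7.
∂Q_x/∂I = +0.0115, so E_I = 0.0115·(6560/94.7) ≈ 0.80.
E_I ∈ (0,1): normal good (necessity).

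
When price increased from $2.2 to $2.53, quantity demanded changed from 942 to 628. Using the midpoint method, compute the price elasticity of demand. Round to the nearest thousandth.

%Δq = (628 − 942)/[(942 + 628)/2] = -314/785 ≈ -0.4000.
%Δp = (2.53 − 2.2)/[(2.2 + 2.53)/2] = 0.33/2.365 ≈ 0.1395.
Arc elasticity E = %Δq/%Δp ≈ -0.4000/0.1395 ≈ -2.867.
|E| > 1: demand is elastic over this range.

-2.867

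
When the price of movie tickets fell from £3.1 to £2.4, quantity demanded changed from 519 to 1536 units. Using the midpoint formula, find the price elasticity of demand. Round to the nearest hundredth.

%ΔQ = (1536 − 519)/[(519 + 1536)/2] = 1017/1027.5 ≈ 0.9898.
%ΔP = (2.4 − 3.1)/[(3.1 + 2.4)/2] = -0.7/2.75 ≈ -0.2545.
Arc elasticity E = %ΔQ/%ΔP ≈ 0.9898/-0.2545 ≈ -3.89.
|E| > 1: demand is elastic over this range.

-3.89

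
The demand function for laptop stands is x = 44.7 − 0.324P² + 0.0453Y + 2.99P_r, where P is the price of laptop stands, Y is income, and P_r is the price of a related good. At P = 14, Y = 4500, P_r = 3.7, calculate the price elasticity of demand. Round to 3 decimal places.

Substituting, x = 44.7 − 0.324(14)² + 0.0453(4500) + 2.99(3.7) = 44.7 − 63.504 + 203.85 + 11.063 = 196.109.
∂x/∂P = −2·0.324·P = -9.072, so E_p = -9.072·(14/196.109) ≈ -0.648.
|E_p| < 1: demand is inelastic.

-0.648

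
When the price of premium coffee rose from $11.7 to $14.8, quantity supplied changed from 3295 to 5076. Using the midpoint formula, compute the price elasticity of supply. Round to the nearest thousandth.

1.819

%ΔQ = (5076 − 3295)/[(3295 + 5076)/2] = 1781/4185.5 ≈ 0.4255.
%Δp = (14.8 − 11.7)/[(11.7 + 14.8)/2] = 3.1/13.25 ≈ 0.2340.
Arc elasticity E = %ΔQ/%Δp ≈ 0.4255/0.2340 ≈ 1.819.
|E| > 1: supply is elastic over this range.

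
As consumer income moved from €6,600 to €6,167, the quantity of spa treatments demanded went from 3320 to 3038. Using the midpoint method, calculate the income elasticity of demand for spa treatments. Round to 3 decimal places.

%ΔQ = (3038 − 3320)/[(3320+3038)/2] = -282/3179 ≈ -0.0887.
%ΔY = (6,167 − 6,600)/[(6,600+6,167)/2] = -433/6383.5 ≈ -0.0678.
E_I = %ΔQ/%ΔY ≈ 1.308.
E_I > 1: normal good (luxury).

1.308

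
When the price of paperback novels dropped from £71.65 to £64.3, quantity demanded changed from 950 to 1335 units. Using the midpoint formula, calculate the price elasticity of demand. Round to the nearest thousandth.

-3.116

%ΔQ = (1335 − 950)/[(950 + 1335)/2] = 385/1142.5 ≈ 0.3370.
%Δp = (64.3 − 71.65)/[(71.65 + 64.3)/2] = -7.35/67.975 ≈ -0.1081.
Arc elasticity E = %ΔQ/%Δp ≈ 0.3370/-0.1081 ≈ -3.116.
|E| > 1: demand is elastic over this range.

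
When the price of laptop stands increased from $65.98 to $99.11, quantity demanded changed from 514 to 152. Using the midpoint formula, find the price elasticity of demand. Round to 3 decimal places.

-2.709

%Δq = (152 − 514)/[(514 + 152)/2] = -362/333 ≈ -1.0871.
%ΔP = (99.11 − 65.98)/[(65.98 + 99.11)/2] = 33.13/82.545 ≈ 0.4014.
Arc elasticity E = %Δq/%ΔP ≈ -1.0871/0.4014 ≈ -2.709.
|E| > 1: demand is elastic over this range.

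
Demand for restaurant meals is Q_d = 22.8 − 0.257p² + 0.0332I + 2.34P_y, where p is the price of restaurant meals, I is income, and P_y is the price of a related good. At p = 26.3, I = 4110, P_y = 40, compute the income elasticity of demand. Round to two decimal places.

1.82

Evaluating quantity at (p, I, P_y) gives Q_d = 22.8 − 0.257(26.3)² + 0.0332(4110) + 2.34(40) = 22.8 − 177.7643 + 136.452 + 93.6 = 75.0877.
∂Q_d/∂I = +0.0332, so E_I = 0.0332·(4110/75.0877) ≈ 1.82.
E_I > 1: normal good (luxury).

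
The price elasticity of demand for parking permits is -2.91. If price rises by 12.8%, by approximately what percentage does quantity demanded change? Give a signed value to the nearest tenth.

%ΔQ ≈ E × %ΔP = (-2.91) × (12.8%) ≈ -37.2%.

-37.2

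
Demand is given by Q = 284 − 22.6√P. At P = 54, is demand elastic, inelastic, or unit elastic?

At P = 54, Q = 117.9246.
dQ/dP = −22.6/(2√P) = −22.6/(2·7.3485).
Point elasticity E = (dQ/dP)·(P/Q) = -1.5377 × 54/117.9246 ≈ -0.704.
|E| ≈ 0.704 < 1, so demand is inelastic.

inelastic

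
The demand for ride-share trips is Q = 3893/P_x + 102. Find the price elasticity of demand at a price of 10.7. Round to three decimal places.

At P_x = 10.7, Q = 465.8318.
dQ/dP_x = −3893/P_x² = −34.003.
Point elasticity E = (dQ/dP_x)·(P_x/Q) = -34.003 × 10.7/465.8318 ≈ -0.781.
|E| < 1, so demand is inelastic at this price.

-0.781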